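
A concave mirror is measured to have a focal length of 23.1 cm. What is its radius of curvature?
R = 2|f| = 46.2 cm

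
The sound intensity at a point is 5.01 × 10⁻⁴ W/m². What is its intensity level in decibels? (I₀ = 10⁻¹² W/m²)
β = 10·log₁₀(I/I₀) = 87 dB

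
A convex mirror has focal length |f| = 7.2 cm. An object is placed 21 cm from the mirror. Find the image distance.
f = −7.2 cm (convex); 1/di = 1/f − 1/do → di = -5.362 cm (virtual image, behind mirror)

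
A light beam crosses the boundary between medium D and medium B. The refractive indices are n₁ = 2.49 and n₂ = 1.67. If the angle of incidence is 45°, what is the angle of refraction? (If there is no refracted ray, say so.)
sin θ₂ = (n₁/n₂)·sin θ₁ = 1.054 > 1, so there is no refracted ray — the light undergoes total internal reflection.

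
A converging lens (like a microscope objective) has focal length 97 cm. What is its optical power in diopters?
P = 1/f = 1.031 D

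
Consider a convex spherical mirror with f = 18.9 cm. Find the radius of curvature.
R = 2|f| = 37.8 cm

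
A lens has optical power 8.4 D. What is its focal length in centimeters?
f = 1/P = 11.9 cm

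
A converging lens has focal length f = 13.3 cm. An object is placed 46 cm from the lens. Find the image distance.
1/di = 1/f − 1/do → di = 18.71 cm (real image)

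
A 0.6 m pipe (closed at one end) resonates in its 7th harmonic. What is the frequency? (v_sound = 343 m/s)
fₙ = nv/(4L) = 1000 Hz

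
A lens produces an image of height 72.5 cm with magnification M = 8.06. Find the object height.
ho = |hi|/|M| = 8.995 cm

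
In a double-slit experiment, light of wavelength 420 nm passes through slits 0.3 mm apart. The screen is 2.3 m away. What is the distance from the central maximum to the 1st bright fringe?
y = mλL/d = 3.22 mm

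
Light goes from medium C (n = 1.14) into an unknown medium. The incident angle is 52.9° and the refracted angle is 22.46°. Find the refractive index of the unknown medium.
n₂ = n₁·sin θ₁ / sin θ₂ = 2.38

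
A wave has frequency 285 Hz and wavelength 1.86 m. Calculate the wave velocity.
v = fλ = 530.1 m/s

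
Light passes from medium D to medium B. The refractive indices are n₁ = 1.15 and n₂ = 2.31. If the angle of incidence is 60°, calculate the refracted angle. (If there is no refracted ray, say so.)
sin θ₂ = (n₁/n₂)·sin θ₁ = 0.4311 → θ₂ = 25.54°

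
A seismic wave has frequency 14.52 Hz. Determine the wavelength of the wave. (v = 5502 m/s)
λ = v/f = 378.9 m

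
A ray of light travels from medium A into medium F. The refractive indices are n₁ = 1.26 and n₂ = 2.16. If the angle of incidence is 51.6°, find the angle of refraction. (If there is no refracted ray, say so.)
sin θ₂ = (n₁/n₂)·sin θ₁ = 0.4572 → θ₂ = 27.2°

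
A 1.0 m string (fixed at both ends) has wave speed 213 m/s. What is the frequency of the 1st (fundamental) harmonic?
fₙ = nv/(2L) = 106.5 Hz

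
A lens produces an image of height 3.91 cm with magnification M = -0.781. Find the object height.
ho = |hi|/|M| = 5.006 cm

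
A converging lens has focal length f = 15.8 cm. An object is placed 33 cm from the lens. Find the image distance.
1/di = 1/f − 1/do → di = 30.31 cm (real image)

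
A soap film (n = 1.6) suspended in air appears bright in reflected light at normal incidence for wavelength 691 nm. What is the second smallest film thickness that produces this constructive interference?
2nt = (m − ½)λ with m = 2 → t = (m − ½)λ/(2n) = 323.9 nm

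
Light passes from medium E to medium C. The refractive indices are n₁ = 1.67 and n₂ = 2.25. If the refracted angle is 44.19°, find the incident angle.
sin θ₁ = (n₂/n₁)·sin θ₂ → θ₁ = 69.91°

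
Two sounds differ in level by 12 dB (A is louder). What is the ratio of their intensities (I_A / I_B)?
I_A/I_B = 10^(Δβ/10) = 15.85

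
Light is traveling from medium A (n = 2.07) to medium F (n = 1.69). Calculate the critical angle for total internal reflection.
θc = arcsin(n₂/n₁) = 54.73°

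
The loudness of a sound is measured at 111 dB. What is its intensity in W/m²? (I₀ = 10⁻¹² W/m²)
I = I₀·10^(β/10) = 1.26 × 10⁻¹ W/m²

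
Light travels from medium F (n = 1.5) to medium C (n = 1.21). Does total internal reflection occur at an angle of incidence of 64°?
θc = arcsin(n₂/n₁) = 53.77°; 64° > θc, so yes — total internal reflection.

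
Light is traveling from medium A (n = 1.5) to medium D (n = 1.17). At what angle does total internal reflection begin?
θc = arcsin(n₂/n₁) = 51.26°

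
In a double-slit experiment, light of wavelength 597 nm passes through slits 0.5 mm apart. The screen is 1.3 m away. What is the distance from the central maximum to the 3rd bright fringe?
y = mλL/d = 4.657 mm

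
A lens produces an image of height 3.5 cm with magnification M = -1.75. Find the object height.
ho = |hi|/|M| = 2 cm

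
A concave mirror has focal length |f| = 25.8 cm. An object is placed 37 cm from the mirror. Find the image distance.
f = +25.8 cm (concave); 1/di = 1/f − 1/do → di = 85.23 cm (real image, in front of mirror)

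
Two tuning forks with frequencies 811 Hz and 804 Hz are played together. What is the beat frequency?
7 Hz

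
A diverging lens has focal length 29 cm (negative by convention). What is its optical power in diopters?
P = 1/f = -3.448 D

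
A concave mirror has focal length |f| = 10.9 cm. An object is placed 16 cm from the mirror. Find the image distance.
f = +10.9 cm (concave); 1/di = 1/f − 1/do → di = 34.2 cm (real image, in front of mirror)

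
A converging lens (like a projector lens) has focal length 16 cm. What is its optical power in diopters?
P = 1/f = 6.25 D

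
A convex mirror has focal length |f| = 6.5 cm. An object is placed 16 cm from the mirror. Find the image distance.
f = −6.5 cm (convex); 1/di = 1/f − 1/do → di = -4.622 cm (virtual image, behind mirror)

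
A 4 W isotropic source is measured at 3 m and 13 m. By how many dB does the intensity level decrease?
Δβ = 20·log₁₀(r₂/r₁) = 12.74 dB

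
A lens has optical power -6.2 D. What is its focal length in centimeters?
f = 1/P = -16.13 cm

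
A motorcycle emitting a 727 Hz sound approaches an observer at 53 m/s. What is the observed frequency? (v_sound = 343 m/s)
f_obs = f·v/(v − v_s) = 859.9 Hz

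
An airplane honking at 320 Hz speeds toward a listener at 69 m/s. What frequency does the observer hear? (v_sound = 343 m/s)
f_obs = f·v/(v − v_s) = 400.6 Hz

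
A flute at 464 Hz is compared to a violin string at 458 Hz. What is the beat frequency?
6 Hz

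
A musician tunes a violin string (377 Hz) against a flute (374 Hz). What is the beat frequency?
3 Hz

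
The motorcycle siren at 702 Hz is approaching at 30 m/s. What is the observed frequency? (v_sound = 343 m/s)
f_obs = f·v/(v − v_s) = 769.3 Hz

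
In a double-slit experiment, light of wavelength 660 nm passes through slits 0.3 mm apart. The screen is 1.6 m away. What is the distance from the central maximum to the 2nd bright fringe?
y = mλL/d = 7.04 mm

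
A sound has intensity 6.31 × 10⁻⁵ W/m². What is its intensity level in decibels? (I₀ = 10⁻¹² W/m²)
β = 10·log₁₀(I/I₀) = 78 dB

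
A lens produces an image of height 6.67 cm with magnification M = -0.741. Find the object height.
ho = |hi|/|M| = 9.001 cm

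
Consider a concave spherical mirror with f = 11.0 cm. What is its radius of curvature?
R = 2|f| = 22 cm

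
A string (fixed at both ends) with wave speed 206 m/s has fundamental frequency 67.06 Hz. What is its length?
L = v/(2f₁) = 1.536 m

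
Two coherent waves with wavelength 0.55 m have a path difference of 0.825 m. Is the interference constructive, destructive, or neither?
destructive — path difference = 1.5λ, an odd multiple of λ/2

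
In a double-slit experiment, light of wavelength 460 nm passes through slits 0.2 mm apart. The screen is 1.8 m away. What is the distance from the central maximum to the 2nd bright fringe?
y = mλL/d = 8.28 mm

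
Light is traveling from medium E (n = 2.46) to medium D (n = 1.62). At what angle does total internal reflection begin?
θc = arcsin(n₂/n₁) = 41.19°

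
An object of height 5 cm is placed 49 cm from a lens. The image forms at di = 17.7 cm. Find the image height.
hi = (-di/do) × ho = -1.806 cm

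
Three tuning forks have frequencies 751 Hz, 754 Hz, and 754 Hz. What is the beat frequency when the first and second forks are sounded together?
3 Hz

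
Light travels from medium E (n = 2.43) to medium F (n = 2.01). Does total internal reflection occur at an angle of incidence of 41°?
θc = arcsin(n₂/n₁) = 55.81°; 41° < θc, so no — the ray refracts.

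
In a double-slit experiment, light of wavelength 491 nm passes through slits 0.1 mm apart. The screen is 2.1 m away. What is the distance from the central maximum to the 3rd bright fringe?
y = mλL/d = 30.93 mm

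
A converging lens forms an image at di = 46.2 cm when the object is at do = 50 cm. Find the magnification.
M = −di/do = -0.924 (inverted image)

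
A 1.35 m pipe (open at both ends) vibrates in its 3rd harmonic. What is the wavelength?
λₙ = 2L/n = 0.9 m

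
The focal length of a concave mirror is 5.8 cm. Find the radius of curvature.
R = 2|f| = 11.6 cm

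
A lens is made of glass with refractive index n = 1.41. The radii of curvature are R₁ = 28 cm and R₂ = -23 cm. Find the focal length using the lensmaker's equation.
1/f = (n − 1)(1/R₁ − 1/R₂) → f = 30.8 cm (converging lens)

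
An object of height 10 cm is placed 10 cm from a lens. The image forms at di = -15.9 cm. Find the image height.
hi = (-di/do) × ho = 15.9 cm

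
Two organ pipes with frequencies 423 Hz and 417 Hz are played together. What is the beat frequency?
6 Hz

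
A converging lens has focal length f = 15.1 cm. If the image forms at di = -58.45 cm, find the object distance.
1/do = 1/f − 1/di → do = 12 cm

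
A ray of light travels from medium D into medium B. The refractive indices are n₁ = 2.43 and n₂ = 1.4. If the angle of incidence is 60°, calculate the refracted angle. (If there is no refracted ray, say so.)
sin θ₂ = (n₁/n₂)·sin θ₁ = 1.503 > 1, so there is no refracted ray — the light undergoes total internal reflection.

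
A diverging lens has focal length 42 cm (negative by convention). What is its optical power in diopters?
P = 1/f = -2.381 D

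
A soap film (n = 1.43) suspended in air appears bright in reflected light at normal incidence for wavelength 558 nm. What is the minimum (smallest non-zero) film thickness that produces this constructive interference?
2nt = (m − ½)λ with m = 1 → t = (m − ½)λ/(2n) = 97.55 nm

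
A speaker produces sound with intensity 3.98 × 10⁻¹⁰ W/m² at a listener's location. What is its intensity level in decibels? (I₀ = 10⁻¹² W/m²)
β = 10·log₁₀(I/I₀) = 26 dB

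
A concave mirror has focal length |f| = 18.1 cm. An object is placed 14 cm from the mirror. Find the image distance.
f = +18.1 cm (concave); 1/di = 1/f − 1/do → di = -61.8 cm (virtual image, behind mirror)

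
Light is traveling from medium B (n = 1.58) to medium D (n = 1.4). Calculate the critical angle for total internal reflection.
θc = arcsin(n₂/n₁) = 62.38°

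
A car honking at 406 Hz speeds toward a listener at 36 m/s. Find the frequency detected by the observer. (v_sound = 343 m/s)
f_obs = f·v/(v − v_s) = 453.6 Hz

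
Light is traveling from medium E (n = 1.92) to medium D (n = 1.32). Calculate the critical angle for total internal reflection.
θc = arcsin(n₂/n₁) = 43.43°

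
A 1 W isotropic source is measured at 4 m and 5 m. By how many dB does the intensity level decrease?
Δβ = 20·log₁₀(r₂/r₁) = 1.938 dB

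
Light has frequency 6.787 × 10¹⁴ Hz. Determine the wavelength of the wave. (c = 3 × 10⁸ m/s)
λ = c/f = 442 nm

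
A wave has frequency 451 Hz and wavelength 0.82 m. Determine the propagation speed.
v = fλ = 369.8 m/s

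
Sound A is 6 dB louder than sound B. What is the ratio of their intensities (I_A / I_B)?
I_A/I_B = 10^(Δβ/10) = 3.981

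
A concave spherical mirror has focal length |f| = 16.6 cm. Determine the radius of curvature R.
R = 2|f| = 33.2 cm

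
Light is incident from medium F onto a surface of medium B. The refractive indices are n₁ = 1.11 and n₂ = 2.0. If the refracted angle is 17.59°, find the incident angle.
sin θ₁ = (n₂/n₁)·sin θ₂ → θ₁ = 32.99°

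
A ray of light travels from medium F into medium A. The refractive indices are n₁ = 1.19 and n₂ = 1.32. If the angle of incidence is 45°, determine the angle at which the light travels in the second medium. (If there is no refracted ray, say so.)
sin θ₂ = (n₁/n₂)·sin θ₁ = 0.6375 → θ₂ = 39.6°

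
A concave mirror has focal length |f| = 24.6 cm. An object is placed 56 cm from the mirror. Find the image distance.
f = +24.6 cm (concave); 1/di = 1/f − 1/do → di = 43.87 cm (real image, in front of mirror)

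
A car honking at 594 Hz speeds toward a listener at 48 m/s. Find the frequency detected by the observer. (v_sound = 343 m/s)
f_obs = f·v/(v − v_s) = 690.7 Hz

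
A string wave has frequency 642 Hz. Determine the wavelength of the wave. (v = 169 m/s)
λ = v/f = 0.2632 m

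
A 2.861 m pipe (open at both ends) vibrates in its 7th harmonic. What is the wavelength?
λₙ = 2L/n = 0.8174 m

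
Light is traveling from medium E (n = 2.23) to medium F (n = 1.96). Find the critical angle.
θc = arcsin(n₂/n₁) = 61.51°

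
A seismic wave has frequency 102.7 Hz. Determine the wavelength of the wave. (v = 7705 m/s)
λ = v/f = 75.02 m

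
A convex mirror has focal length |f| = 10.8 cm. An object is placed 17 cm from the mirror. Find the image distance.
f = −10.8 cm (convex); 1/di = 1/f − 1/do → di = -6.604 cm (virtual image, behind mirror)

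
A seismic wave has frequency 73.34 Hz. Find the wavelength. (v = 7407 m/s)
λ = v/f = 101 m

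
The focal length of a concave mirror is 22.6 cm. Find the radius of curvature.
R = 2|f| = 45.2 cm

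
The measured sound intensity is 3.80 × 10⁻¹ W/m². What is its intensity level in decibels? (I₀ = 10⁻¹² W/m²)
β = 10·log₁₀(I/I₀) = 115.8 dB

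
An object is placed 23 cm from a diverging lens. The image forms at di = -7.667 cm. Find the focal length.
1/f = 1/do + 1/di → f = -11.5 cm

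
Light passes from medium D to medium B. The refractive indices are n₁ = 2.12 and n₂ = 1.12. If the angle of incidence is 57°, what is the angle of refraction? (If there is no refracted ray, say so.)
sin θ₂ = (n₁/n₂)·sin θ₁ = 1.587 > 1, so there is no refracted ray — the light undergoes total internal reflection.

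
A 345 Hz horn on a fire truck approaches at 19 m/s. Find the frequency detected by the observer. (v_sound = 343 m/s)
f_obs = f·v/(v − v_s) = 365.2 Hz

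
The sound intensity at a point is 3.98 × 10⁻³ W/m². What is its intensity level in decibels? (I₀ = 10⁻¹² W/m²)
β = 10·log₁₀(I/I₀) = 96 dB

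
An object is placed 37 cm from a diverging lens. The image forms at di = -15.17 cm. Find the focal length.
1/f = 1/do + 1/di → f = -25.71 cm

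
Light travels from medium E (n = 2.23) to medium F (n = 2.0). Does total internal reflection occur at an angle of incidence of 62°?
θc = arcsin(n₂/n₁) = 63.75°; 62° < θc, so no — the ray refracts.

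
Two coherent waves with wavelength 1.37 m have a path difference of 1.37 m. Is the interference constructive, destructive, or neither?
constructive — path difference = 1λ, a whole number of wavelengths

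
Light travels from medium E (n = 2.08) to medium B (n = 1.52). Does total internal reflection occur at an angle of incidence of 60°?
θc = arcsin(n₂/n₁) = 46.95°; 60° > θc, so yes — total internal reflection.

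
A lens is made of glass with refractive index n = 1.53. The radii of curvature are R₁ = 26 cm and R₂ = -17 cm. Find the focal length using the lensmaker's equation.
1/f = (n − 1)(1/R₁ − 1/R₂) → f = 19.39 cm (converging lens)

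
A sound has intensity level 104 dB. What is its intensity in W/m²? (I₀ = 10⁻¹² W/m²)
I = I₀·10^(β/10) = 2.51 × 10⁻² W/m²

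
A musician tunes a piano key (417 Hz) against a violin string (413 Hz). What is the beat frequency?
4 Hz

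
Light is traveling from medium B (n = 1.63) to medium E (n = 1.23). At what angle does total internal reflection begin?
θc = arcsin(n₂/n₁) = 48.99°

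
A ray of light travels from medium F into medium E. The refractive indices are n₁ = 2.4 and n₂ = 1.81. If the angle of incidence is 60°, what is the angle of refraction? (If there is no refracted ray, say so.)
sin θ₂ = (n₁/n₂)·sin θ₁ = 1.148 > 1, so there is no refracted ray — the light undergoes total internal reflection.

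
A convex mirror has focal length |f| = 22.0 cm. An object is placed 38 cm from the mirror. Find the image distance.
f = −22.0 cm (convex); 1/di = 1/f − 1/do → di = -13.93 cm (virtual image, behind mirror)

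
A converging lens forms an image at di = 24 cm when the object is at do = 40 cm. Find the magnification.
M = −di/do = -0.6 (inverted image)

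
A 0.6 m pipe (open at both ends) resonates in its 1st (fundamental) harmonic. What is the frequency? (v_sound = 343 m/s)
fₙ = nv/(2L) = 285.8 Hz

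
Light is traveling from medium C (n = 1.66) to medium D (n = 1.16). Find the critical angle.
θc = arcsin(n₂/n₁) = 44.33°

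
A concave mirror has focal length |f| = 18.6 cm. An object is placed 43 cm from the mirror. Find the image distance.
f = +18.6 cm (concave); 1/di = 1/f − 1/do → di = 32.78 cm (real image, in front of mirror)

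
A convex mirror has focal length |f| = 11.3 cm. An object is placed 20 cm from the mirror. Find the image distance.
f = −11.3 cm (convex); 1/di = 1/f − 1/do → di = -7.22 cm (virtual image, behind mirror)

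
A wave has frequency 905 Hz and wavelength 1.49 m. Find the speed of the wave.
v = fλ = 1348 m/s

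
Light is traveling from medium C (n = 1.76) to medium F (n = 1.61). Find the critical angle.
θc = arcsin(n₂/n₁) = 66.17°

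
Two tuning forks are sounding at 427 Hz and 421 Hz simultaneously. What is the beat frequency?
6 Hz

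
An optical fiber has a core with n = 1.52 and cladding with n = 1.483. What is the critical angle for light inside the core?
θc = arcsin(n_cladding/n_core) = 77.33°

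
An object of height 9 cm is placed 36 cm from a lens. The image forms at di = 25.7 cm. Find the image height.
hi = (-di/do) × ho = -6.425 cm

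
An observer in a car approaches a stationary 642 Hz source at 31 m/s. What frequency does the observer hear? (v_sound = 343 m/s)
f_obs = f·(v + v_o)/v = 700 Hz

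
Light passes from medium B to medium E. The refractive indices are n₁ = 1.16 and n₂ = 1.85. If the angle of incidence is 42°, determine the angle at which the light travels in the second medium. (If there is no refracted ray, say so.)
sin θ₂ = (n₁/n₂)·sin θ₁ = 0.4196 → θ₂ = 24.81°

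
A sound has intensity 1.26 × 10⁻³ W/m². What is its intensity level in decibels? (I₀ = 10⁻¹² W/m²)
β = 10·log₁₀(I/I₀) = 91 dB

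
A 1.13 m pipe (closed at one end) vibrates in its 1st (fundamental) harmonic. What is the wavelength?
λₙ = 4L/n = 4.52 m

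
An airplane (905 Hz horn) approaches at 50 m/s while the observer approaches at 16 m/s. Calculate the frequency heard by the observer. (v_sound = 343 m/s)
f_obs = f·(v + v_o)/(v − v_s) = 1109 Hz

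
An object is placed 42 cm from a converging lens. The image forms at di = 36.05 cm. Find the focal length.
1/f = 1/do + 1/di → f = 19.4 cm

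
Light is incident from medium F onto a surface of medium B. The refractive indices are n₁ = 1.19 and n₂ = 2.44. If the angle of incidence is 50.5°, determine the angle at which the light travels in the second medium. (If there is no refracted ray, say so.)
sin θ₂ = (n₁/n₂)·sin θ₁ = 0.3763 → θ₂ = 22.11°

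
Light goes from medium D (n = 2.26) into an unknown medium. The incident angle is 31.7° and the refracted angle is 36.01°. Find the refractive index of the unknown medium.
n₂ = n₁·sin θ₁ / sin θ₂ = 2.02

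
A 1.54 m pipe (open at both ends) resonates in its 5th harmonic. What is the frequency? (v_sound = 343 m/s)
fₙ = nv/(2L) = 556.8 Hz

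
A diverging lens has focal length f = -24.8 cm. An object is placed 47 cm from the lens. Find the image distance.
1/di = 1/f − 1/do → di = -16.23 cm (virtual image)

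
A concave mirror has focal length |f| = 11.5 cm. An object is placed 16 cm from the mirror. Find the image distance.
f = +11.5 cm (concave); 1/di = 1/f − 1/do → di = 40.89 cm (real image, in front of mirror)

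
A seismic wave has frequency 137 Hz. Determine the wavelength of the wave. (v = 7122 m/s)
λ = v/f = 51.99 m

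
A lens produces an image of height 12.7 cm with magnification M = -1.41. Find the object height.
ho = |hi|/|M| = 9.007 cm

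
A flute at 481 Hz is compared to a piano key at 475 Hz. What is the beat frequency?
6 Hz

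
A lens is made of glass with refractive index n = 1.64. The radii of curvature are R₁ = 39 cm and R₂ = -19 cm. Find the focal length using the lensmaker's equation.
1/f = (n − 1)(1/R₁ − 1/R₂) → f = 19.96 cm (converging lens)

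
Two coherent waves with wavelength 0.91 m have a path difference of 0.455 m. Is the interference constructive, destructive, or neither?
destructive — path difference = 0.5λ, an odd multiple of λ/2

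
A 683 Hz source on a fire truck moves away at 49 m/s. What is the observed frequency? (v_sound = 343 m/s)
f_obs = f·v/(v + v_s) = 597.6 Hz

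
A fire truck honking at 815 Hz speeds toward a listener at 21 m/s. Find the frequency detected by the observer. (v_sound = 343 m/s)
f_obs = f·v/(v − v_s) = 868.2 Hz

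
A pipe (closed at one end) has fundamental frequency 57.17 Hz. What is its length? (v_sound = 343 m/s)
L = v/(4f₁) = 1.5 m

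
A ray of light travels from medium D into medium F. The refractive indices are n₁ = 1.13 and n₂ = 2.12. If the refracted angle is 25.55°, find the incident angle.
sin θ₁ = (n₂/n₁)·sin θ₂ → θ₁ = 54.01°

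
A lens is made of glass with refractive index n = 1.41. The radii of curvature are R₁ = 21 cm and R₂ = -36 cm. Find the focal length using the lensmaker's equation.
1/f = (n − 1)(1/R₁ − 1/R₂) → f = 32.35 cm (converging lens)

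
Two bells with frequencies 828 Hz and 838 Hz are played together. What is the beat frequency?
10 Hz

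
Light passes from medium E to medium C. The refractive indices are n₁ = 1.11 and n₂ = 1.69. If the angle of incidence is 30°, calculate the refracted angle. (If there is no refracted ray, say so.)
sin θ₂ = (n₁/n₂)·sin θ₁ = 0.3284 → θ₂ = 19.17°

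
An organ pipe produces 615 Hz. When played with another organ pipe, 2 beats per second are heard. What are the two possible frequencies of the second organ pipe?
f₂ = 615 ± 2 Hz → 617 Hz or 613 Hz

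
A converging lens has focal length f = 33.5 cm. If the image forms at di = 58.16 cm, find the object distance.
1/do = 1/f − 1/di → do = 79.01 cm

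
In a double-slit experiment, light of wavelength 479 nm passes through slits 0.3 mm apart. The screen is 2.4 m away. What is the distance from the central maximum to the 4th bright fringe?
y = mλL/d = 15.33 mm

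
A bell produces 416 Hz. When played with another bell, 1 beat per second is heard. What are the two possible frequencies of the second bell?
f₂ = 416 ± 1 Hz → 417 Hz or 415 Hz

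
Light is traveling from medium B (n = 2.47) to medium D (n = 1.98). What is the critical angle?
θc = arcsin(n₂/n₁) = 53.29°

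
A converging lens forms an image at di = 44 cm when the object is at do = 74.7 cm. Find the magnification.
M = −di/do = -0.589 (inverted image)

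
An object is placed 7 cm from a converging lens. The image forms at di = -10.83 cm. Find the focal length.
1/f = 1/do + 1/di → f = 19.79 cm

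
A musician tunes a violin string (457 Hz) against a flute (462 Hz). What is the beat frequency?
5 Hz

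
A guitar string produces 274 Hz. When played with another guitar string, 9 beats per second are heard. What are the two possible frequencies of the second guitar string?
f₂ = 274 ± 9 Hz → 283 Hz or 265 Hz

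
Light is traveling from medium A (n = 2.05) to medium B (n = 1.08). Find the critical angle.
θc = arcsin(n₂/n₁) = 31.79°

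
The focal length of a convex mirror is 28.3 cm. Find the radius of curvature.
R = 2|f| = 56.6 cm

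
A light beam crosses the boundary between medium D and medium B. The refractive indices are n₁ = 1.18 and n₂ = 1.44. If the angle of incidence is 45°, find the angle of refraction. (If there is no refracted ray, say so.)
sin θ₂ = (n₁/n₂)·sin θ₁ = 0.5794 → θ₂ = 35.41°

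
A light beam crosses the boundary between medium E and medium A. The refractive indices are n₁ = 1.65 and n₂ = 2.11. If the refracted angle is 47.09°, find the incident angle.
sin θ₁ = (n₂/n₁)·sin θ₂ → θ₁ = 69.49°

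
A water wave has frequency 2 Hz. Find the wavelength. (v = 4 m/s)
λ = v/f = 2 m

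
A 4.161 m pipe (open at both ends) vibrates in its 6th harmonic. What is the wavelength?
λₙ = 2L/n = 1.387 m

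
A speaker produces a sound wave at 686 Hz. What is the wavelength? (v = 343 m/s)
λ = v/f = 0.5 m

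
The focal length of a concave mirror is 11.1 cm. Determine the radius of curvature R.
R = 2|f| = 22.2 cm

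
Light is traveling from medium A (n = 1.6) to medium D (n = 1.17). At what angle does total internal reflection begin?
θc = arcsin(n₂/n₁) = 46.99°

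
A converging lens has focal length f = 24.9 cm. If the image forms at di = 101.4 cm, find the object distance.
1/do = 1/f − 1/di → do = 33 cm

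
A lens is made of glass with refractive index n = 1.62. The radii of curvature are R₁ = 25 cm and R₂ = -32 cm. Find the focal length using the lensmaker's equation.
1/f = (n − 1)(1/R₁ − 1/R₂) → f = 22.64 cm (converging lens)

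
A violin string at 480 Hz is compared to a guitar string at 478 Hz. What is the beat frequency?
2 Hz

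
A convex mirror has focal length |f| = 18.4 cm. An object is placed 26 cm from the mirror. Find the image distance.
f = −18.4 cm (convex); 1/di = 1/f − 1/do → di = -10.77 cm (virtual image, behind mirror)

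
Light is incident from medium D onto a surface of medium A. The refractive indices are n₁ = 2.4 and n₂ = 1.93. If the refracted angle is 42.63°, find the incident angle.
sin θ₁ = (n₂/n₁)·sin θ₂ → θ₁ = 33°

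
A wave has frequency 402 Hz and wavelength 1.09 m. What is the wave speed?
v = fλ = 438.2 m/s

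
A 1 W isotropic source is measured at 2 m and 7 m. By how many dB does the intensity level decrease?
Δβ = 20·log₁₀(r₂/r₁) = 10.88 dB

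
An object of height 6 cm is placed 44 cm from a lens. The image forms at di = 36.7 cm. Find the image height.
hi = (-di/do) × ho = -5.005 cm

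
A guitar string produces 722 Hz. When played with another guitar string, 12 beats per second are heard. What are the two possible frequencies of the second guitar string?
f₂ = 722 ± 12 Hz → 734 Hz or 710 Hz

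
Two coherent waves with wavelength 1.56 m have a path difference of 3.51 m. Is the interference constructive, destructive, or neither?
neither (partial) — path difference = 2.25λ, neither a whole number of wavelengths nor an odd multiple of λ/2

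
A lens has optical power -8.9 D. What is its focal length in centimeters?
f = 1/P = -11.24 cm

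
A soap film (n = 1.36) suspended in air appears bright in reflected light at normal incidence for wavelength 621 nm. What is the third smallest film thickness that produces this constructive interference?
2nt = (m − ½)λ with m = 3 → t = (m − ½)λ/(2n) = 570.8 nm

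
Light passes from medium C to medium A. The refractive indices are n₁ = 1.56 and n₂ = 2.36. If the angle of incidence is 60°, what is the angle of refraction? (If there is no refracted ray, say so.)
sin θ₂ = (n₁/n₂)·sin θ₁ = 0.5725 → θ₂ = 34.92°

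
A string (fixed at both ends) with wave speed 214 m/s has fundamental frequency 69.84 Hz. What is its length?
L = v/(2f₁) = 1.532 m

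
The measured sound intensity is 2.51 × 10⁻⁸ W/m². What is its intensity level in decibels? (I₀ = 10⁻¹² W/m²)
β = 10·log₁₀(I/I₀) = 44 dB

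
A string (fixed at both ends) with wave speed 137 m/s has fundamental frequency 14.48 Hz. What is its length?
L = v/(2f₁) = 4.731 m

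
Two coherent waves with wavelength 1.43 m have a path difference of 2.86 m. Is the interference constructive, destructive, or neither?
constructive — path difference = 2λ, a whole number of wavelengths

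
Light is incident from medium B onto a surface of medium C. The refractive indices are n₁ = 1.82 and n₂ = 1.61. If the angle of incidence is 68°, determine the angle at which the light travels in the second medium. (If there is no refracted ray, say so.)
sin θ₂ = (n₁/n₂)·sin θ₁ = 1.048 > 1, so there is no refracted ray — the light undergoes total internal reflection.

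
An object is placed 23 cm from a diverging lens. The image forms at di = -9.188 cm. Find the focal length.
1/f = 1/do + 1/di → f = -15.3 cm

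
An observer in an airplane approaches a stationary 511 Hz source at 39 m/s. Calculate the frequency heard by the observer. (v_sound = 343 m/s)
f_obs = f·(v + v_o)/v = 569.1 Hz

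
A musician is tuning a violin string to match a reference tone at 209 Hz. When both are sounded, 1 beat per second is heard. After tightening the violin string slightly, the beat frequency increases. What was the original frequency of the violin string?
210 Hz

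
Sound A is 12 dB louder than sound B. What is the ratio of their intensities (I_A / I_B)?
I_A/I_B = 10^(Δβ/10) = 15.85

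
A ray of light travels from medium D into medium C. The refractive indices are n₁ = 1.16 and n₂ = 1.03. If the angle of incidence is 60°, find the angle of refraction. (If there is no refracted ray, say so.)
sin θ₂ = (n₁/n₂)·sin θ₁ = 0.9753 → θ₂ = 77.25°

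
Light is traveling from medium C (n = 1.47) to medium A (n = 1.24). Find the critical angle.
θc = arcsin(n₂/n₁) = 57.52°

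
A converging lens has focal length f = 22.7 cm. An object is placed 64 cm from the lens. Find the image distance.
1/di = 1/f − 1/do → di = 35.18 cm (real image)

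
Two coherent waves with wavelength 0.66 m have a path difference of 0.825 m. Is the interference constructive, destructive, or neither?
neither (partial) — path difference = 1.25λ, neither a whole number of wavelengths nor an odd multiple of λ/2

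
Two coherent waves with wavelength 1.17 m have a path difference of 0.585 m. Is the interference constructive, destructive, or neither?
destructive — path difference = 0.5λ, an odd multiple of λ/2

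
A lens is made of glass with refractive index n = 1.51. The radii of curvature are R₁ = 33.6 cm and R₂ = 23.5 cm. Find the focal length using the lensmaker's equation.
1/f = (n − 1)(1/R₁ − 1/R₂) → f = -153.3 cm (diverging lens)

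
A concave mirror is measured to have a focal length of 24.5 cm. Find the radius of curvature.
R = 2|f| = 49 cm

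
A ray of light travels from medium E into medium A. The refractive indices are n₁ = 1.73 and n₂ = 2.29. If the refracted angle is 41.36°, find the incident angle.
sin θ₁ = (n₂/n₁)·sin θ₂ → θ₁ = 61.01°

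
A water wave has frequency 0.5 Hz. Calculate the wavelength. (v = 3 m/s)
λ = v/f = 6 m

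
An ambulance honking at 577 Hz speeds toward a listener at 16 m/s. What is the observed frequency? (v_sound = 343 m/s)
f_obs = f·v/(v − v_s) = 605.2 Hz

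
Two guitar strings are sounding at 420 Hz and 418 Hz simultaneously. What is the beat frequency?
2 Hz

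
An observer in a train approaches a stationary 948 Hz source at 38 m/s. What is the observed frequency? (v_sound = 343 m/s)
f_obs = f·(v + v_o)/v = 1053 Hz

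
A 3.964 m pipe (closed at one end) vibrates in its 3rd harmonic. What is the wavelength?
λₙ = 4L/n = 5.285 m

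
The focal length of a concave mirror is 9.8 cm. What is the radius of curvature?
R = 2|f| = 19.6 cm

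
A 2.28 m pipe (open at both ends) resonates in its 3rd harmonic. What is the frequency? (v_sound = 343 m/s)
fₙ = nv/(2L) = 225.7 Hz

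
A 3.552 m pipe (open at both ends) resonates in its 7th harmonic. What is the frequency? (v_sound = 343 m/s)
fₙ = nv/(2L) = 338 Hz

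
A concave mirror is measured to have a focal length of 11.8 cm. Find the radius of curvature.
R = 2|f| = 23.6 cm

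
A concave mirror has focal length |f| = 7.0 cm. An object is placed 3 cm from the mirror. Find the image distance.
f = +7.0 cm (concave); 1/di = 1/f − 1/do → di = -5.25 cm (virtual image, behind mirror)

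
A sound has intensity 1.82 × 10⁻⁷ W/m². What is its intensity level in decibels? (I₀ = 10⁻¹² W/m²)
β = 10·log₁₀(I/I₀) = 52.6 dB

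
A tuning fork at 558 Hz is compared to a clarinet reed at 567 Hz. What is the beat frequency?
9 Hz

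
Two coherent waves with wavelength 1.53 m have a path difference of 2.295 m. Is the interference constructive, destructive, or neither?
destructive — path difference = 1.5λ, an odd multiple of λ/2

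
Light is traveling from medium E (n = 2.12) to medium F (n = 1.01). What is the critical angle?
θc = arcsin(n₂/n₁) = 28.45°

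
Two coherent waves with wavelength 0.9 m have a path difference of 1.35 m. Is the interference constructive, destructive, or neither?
destructive — path difference = 1.5λ, an odd multiple of λ/2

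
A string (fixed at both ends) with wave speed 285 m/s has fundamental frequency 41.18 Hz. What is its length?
L = v/(2f₁) = 3.46 m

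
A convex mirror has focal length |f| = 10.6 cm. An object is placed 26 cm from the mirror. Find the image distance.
f = −10.6 cm (convex); 1/di = 1/f − 1/do → di = -7.53 cm (virtual image, behind mirror)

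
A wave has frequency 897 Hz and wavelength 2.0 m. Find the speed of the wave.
v = fλ = 1794 m/s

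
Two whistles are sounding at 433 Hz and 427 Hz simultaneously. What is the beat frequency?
6 Hz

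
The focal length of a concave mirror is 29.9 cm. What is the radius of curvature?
R = 2|f| = 59.8 cm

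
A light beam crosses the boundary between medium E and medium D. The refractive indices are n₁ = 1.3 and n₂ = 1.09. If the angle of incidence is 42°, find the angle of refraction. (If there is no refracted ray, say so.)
sin θ₂ = (n₁/n₂)·sin θ₁ = 0.798 → θ₂ = 52.94°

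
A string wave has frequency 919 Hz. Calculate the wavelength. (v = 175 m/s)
λ = v/f = 0.1904 m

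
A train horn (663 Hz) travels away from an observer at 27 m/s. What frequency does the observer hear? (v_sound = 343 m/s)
f_obs = f·v/(v + v_s) = 614.6 Hz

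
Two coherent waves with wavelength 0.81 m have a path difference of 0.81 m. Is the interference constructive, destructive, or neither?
constructive — path difference = 1λ, a whole number of wavelengths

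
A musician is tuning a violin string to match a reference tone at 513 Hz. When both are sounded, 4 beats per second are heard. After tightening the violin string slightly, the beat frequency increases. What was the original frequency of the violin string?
517 Hz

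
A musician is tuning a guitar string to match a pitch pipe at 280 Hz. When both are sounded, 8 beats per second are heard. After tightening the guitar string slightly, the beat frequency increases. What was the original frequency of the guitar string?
288 Hz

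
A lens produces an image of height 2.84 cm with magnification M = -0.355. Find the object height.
ho = |hi|/|M| = 8 cm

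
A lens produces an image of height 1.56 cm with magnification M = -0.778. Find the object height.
ho = |hi|/|M| = 2.005 cm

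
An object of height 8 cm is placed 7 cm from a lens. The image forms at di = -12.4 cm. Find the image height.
hi = (-di/do) × ho = 14.17 cm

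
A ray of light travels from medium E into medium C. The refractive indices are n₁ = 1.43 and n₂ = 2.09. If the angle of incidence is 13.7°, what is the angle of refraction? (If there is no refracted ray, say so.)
sin θ₂ = (n₁/n₂)·sin θ₁ = 0.162 → θ₂ = 9.326°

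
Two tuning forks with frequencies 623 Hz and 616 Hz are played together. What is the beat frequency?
7 Hz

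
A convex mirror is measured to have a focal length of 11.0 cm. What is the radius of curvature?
R = 2|f| = 22 cm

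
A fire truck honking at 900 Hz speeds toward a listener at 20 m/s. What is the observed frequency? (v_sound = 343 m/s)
f_obs = f·v/(v − v_s) = 955.7 Hz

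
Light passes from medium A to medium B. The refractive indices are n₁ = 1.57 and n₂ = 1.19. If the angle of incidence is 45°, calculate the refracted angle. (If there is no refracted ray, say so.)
sin θ₂ = (n₁/n₂)·sin θ₁ = 0.9329 → θ₂ = 68.89°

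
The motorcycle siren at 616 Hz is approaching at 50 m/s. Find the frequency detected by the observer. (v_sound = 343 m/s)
f_obs = f·v/(v − v_s) = 721.1 Hz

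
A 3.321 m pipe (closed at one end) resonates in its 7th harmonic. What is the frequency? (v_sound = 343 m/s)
fₙ = nv/(4L) = 180.7 Hz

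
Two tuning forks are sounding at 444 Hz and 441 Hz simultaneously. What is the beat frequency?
3 Hz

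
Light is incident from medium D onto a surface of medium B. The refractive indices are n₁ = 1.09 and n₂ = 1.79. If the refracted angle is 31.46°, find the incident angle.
sin θ₁ = (n₂/n₁)·sin θ₂ → θ₁ = 58.99°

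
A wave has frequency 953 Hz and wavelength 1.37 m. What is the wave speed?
v = fλ = 1306 m/s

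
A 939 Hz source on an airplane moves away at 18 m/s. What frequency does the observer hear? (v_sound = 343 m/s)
f_obs = f·v/(v + v_s) = 892.2 Hz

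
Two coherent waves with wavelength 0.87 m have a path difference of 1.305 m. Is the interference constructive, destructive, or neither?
destructive — path difference = 1.5λ, an odd multiple of λ/2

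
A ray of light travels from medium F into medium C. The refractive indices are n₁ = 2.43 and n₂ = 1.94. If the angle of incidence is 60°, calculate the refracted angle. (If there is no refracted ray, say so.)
sin θ₂ = (n₁/n₂)·sin θ₁ = 1.085 > 1, so there is no refracted ray — the light undergoes total internal reflection.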